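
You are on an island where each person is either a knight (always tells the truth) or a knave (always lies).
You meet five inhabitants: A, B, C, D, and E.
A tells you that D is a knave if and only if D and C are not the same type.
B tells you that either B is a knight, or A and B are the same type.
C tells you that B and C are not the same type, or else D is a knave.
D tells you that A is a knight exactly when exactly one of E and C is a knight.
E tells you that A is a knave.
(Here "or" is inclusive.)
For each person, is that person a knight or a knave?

A is a knight, B is a knave, C is a knight, D is a knight, and E is a knave.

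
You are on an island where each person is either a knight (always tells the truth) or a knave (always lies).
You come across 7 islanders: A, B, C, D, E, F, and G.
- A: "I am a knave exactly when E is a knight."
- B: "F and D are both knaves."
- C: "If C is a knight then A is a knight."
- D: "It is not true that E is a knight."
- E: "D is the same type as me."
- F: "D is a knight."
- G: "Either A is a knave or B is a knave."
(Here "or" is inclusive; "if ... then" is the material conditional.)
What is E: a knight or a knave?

E is a knave.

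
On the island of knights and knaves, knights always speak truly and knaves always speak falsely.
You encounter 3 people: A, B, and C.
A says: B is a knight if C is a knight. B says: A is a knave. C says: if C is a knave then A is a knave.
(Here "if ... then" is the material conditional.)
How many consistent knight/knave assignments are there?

1

Consistent assignments:
  A=knight, B=knave, C=knave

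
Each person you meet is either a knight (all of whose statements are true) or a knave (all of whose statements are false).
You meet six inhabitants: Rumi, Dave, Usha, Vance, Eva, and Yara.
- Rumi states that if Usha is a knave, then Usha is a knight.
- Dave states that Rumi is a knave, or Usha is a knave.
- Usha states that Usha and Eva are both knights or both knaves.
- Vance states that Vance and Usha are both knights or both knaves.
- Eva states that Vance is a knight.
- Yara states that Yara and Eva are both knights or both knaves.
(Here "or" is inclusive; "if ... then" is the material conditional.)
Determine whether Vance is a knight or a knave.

Vance is a knight.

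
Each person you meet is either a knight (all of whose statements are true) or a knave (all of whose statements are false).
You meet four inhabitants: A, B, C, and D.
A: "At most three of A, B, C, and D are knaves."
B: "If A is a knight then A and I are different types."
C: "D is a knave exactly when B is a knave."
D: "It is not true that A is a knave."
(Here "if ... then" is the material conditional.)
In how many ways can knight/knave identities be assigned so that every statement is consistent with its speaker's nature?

0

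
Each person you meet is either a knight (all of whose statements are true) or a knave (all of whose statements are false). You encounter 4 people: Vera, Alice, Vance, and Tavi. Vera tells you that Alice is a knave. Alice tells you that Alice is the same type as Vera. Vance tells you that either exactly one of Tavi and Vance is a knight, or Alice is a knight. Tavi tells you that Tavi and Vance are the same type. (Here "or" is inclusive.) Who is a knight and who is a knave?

Vera is a knight, Alice is a knave, Vance is a knight, and Tavi is a knave.

Vera is a knight; "Alice is a knave" is True, as required.
Alice is a knave, so "Alice is the same type as Vera" must be false — and it is.
As a knight, Vance's statement "either exactly one of Tavi and Vance is a knight, or Alice is a knight" should be True; it is.
Tavi is a knave, and the claim "Tavi and Vance are the same type" is indeed false.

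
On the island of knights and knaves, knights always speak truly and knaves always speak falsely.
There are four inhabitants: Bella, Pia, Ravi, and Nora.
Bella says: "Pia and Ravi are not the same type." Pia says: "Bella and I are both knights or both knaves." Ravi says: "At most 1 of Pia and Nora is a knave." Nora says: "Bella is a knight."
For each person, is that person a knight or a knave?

Since Bella is a knight, "Pia and Ravi are not the same type" needs to be True, which holds.
Pia (knave): "Bella and I are both knights or both knaves" — false. ✓
Ravi (knight): "at most 1 of Pia and Nora is a knave" — True. ✓
Nora (knight): "Bella is a knight" — True. ✓

Knights: Bella, Ravi, and Nora. Knaves: Pia.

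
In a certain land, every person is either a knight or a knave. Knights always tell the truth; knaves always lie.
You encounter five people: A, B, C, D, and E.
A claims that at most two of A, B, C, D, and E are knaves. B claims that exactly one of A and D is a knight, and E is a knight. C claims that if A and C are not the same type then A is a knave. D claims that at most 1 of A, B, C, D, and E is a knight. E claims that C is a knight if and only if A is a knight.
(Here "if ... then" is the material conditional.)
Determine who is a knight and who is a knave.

A is a knight, B is a knight, C is a knight, D is a knave, and E is a knight.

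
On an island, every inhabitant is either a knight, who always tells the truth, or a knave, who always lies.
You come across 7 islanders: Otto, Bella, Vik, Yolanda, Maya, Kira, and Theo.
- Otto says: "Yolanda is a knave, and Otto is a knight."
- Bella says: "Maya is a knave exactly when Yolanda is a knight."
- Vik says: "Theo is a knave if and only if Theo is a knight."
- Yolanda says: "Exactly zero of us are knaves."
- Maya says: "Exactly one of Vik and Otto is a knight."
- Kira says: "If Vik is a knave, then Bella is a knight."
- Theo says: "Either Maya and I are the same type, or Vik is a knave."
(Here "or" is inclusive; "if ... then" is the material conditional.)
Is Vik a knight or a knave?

Vik is a knave.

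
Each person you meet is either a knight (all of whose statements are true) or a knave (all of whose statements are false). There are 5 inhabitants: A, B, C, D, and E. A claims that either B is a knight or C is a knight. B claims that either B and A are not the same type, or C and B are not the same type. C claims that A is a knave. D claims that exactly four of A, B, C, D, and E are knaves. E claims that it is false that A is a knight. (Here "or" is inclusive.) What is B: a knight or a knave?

Consistent assignments: {A=knight, B=knight, C=knave, D=knave, E=knave}
In every consistent assignment, B is a knight.

B is a knight.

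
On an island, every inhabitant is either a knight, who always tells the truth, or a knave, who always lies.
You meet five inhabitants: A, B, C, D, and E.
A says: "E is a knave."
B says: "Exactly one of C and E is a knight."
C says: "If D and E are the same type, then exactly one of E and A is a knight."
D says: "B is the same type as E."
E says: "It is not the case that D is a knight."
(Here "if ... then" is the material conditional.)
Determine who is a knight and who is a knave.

Since A is a knave, "E is a knave" needs to be false, which holds.
As a knave, B's statement "exactly one of C and E is a knight" should be false; it is.
C is a knight, so "if D and E are the same type, then exactly one of E and A is a knight" must be true — and it is.
D is a knave, so "B is the same type as E" must be false — and it is.
E is a knight; "it is not the case that D is a knight" is true, as required.

A is a knave, B is a knave, C is a knight, D is a knave, and E is a knight.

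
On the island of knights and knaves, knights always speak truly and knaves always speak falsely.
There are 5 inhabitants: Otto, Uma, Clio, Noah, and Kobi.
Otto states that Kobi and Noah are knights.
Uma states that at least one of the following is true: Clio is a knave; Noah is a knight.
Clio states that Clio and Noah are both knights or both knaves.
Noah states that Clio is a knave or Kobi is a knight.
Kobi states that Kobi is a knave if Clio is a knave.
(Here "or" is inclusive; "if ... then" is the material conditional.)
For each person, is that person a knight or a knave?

Otto is a knight, so "Kobi and Noah are knights" must be true — and it is.
Uma (knight): "at least one of the following is true: Clio is a knave; Noah is a knight" — true. ✓
Clio is a knight, so "Clio and Noah are both knights or both knaves" must be true — and it is.
Noah is a knight; "Clio is a knave or Kobi is a knight" is true, as required.
Kobi is a knight; "Kobi is a knave if Clio is a knave" is true, as required.

Otto is a knight, Uma is a knight, Clio is a knight, Noah is a knight, and Kobi is a knight.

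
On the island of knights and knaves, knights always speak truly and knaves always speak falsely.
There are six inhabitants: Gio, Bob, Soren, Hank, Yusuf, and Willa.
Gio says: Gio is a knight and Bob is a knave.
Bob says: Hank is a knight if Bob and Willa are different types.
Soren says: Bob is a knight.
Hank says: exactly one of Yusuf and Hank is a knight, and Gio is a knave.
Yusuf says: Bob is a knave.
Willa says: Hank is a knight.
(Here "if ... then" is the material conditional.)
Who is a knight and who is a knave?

Knights: Bob, Soren, Hank, and Willa. Knaves: Gio and Yusuf.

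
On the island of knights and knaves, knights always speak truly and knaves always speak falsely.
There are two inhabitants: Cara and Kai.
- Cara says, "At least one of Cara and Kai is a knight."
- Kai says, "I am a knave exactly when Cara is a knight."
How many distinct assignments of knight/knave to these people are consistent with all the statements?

Consistent assignments:
  Cara=knave, Kai=knave

1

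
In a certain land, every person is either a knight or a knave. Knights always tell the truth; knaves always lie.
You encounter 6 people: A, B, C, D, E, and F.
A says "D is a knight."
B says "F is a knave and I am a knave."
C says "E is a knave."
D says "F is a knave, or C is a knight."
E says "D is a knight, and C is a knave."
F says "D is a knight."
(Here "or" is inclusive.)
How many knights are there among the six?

4

The unique consistent assignment is A=knight, B=knave, C=knight, D=knight, E=knave, F=knight.
That has 4 knights.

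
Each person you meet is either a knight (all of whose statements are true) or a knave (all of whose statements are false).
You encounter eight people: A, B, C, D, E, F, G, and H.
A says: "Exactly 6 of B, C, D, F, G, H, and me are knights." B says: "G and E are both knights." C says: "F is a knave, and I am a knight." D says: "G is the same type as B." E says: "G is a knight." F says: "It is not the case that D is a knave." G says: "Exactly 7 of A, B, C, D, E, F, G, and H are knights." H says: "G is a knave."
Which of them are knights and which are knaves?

Knights: D, F, and H. Knaves: A, B, C, E, and G.

A (knave): "exactly 6 of B, C, D, F, G, H, and me are knights" — False. ✓
B (knave): "G and E are both knights" — False. ✓
C is a knave; "F is a knave, and I am a knight" is False, as required.
D is a knight; "G is the same type as B" is True, as required.
E is a knave, so "G is a knight" must be False — and it is.
F is a knight, and the claim "it is not the case that D is a knave" is indeed True.
Since G is a knave, "exactly 7 of A, B, C, D, E, F, G, and H are knights" needs to be False, which holds.
As a knight, H's statement "G is a knave" should be True; it is.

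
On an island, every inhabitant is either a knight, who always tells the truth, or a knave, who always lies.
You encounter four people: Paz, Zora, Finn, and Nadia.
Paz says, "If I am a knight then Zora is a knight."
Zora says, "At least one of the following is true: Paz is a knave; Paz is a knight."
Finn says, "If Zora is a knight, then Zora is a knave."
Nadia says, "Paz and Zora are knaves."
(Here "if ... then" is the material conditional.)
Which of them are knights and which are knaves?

Paz is a knight, Zora is a knight, Finn is a knave, and Nadia is a knave.

Paz is a knight, and the claim "if I am a knight then Zora is a knight" is indeed true.
Zora is a knight; "at least one of the following is true: Paz is a knave; Paz is a knight" is true, as required.
Finn (knave): "if Zora is a knight, then Zora is a knave" — false. ✓
Nadia is a knave, so "Paz and Zora are knaves" must be false — and it is.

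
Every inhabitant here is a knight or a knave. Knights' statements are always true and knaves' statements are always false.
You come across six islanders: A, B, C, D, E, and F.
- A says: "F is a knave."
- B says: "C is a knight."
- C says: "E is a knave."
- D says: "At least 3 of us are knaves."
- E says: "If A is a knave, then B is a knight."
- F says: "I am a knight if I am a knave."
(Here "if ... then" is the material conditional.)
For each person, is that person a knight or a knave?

Knights: A, D, and E. Knaves: B, C, and F.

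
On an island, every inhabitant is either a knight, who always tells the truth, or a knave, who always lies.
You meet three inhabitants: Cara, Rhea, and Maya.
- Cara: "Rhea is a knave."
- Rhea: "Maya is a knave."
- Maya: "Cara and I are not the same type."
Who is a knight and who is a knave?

Since Cara is a knave, "Rhea is a knave" needs to be False, which holds.
As a knight, Rhea's statement "Maya is a knave" should be true; it is.
Maya is a knave, so "Cara and I are not the same type" must be False — and it is.

Cara is a knave, Rhea is a knight, and Maya is a knave.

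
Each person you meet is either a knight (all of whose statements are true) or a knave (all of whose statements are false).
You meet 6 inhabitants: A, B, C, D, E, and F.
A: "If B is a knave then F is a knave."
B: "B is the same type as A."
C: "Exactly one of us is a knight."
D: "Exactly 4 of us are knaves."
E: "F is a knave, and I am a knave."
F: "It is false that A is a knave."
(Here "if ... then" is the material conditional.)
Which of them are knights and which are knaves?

A is a knight, B is a knight, C is a knave, D is a knave, E is a knave, and F is a knight.

Since A is a knight, "if B is a knave then F is a knave" needs to be True, which holds.
As a knight, B's statement "B is the same type as A" should be True; it is.
Since C is a knave, "exactly one of us is a knight" needs to be False, which holds.
D (knave): "exactly 4 of us are knaves" — False. ✓
E is a knave; "F is a knave, and I am a knave" is False, as required.
F is a knight, so "it is false that A is a knave" must be True — and it is.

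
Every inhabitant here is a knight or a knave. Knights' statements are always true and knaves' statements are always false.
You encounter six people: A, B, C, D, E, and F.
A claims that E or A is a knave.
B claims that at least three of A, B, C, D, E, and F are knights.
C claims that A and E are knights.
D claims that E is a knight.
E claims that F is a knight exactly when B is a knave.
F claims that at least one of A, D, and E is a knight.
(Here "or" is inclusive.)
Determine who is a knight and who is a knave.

A is a knight, B is a knight, C is a knave, D is a knave, E is a knave, and F is a knight.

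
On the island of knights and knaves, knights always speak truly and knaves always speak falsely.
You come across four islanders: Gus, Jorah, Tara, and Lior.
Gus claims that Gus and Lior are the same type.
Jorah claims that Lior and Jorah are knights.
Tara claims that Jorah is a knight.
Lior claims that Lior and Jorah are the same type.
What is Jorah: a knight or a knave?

Jorah is a knight.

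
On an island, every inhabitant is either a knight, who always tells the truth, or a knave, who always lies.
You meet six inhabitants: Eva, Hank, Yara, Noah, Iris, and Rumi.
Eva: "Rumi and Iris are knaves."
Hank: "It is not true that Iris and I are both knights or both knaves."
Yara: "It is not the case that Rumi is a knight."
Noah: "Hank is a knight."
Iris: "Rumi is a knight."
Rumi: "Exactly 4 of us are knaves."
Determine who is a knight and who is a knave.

Eva is a knight, Hank is a knight, Yara is a knight, Noah is a knight, Iris is a knave, and Rumi is a knave.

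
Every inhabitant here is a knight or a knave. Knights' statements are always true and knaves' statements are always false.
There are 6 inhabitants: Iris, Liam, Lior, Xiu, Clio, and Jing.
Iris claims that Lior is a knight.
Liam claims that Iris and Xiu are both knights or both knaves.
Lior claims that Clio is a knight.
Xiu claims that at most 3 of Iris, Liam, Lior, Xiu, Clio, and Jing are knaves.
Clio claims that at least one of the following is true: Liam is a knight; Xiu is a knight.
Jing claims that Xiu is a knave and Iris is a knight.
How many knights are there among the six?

5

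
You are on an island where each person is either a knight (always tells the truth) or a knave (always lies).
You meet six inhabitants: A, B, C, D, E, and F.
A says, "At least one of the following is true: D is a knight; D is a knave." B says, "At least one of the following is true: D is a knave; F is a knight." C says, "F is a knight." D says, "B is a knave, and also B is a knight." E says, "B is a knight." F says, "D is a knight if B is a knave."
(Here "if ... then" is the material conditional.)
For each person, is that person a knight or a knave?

A is a knight; "at least one of the following is true: D is a knight; D is a knave" is true, as required.
As a knight, B's statement "at least one of the following is true: D is a knave; F is a knight" should be true; it is.
C is a knight, and the claim "F is a knight" is indeed true.
As a knave, D's statement "B is a knave, and also B is a knight" should be False; it is.
E (knight): "B is a knight" — true. ✓
F is a knight, and the claim "D is a knight if B is a knave" is indeed true.

A is a knight, B is a knight, C is a knight, D is a knave, E is a knight, and F is a knight.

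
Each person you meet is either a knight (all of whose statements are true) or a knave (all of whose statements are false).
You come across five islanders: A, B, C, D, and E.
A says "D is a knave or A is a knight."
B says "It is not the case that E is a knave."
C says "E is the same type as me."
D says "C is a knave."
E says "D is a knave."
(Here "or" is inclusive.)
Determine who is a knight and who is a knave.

A is a knight, and the claim "D is a knave or A is a knight" is indeed true.
B is a knight, and the claim "it is not the case that E is a knave" is indeed true.
C is a knight, and the claim "E is the same type as me" is indeed true.
As a knave, D's statement "C is a knave" should be False; it is.
E is a knight, so "D is a knave" must be true — and it is.

A is a knight, B is a knight, C is a knight, D is a knave, and E is a knight.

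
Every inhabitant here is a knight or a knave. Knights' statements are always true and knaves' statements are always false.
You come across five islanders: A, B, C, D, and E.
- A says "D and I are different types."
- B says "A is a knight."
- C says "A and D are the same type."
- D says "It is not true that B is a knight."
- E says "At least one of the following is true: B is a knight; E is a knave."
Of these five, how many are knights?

3

The unique consistent assignment is A=knight, B=knight, C=knave, D=knave, E=knight.
That has 3 knights.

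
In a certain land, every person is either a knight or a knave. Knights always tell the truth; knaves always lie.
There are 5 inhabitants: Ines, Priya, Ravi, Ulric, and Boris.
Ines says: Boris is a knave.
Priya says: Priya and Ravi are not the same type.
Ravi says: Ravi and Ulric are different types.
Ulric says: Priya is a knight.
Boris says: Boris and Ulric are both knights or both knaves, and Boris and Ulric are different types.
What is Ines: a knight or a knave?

Ines is a knight.

Consistent assignments: {Ines=knight, Priya=knave, Ravi=knave, Ulric=knave, Boris=knave}
In every consistent assignment, Ines is a knight.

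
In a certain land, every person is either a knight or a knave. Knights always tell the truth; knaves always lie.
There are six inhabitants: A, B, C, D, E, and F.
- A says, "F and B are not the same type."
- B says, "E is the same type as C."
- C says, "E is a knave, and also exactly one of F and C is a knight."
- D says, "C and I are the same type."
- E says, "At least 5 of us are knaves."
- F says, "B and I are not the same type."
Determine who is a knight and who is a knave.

A (knave): "F and B are not the same type" — false. ✓
B is a knave, and the claim "E is the same type as C" is indeed false.
C (knight): "E is a knave, and also exactly one of F and C is a knight" — True. ✓
Since D is a knight, "C and I are the same type" needs to be True, which holds.
E (knave): "at least 5 of us are knaves" — false. ✓
F (knave): "B and I are not the same type" — false. ✓

A is a knave, B is a knave, C is a knight, D is a knight, E is a knave, and F is a knave.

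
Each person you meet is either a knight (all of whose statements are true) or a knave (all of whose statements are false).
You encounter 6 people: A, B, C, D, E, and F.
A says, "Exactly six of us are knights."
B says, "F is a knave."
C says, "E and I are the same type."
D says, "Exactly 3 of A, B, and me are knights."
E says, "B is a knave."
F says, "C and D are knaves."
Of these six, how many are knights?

2

The unique consistent assignment is A=knave, B=knave, C=knave, D=knave, E=knight, F=knight.
That has 2 knights.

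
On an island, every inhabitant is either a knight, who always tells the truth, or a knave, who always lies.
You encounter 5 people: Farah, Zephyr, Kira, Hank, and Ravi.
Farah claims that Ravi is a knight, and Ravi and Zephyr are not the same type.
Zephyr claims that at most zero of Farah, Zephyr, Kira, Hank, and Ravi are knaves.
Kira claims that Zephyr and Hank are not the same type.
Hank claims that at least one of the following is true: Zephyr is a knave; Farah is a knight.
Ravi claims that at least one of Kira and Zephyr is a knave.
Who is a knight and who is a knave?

Knights: Farah, Kira, Hank, and Ravi. Knaves: Zephyr.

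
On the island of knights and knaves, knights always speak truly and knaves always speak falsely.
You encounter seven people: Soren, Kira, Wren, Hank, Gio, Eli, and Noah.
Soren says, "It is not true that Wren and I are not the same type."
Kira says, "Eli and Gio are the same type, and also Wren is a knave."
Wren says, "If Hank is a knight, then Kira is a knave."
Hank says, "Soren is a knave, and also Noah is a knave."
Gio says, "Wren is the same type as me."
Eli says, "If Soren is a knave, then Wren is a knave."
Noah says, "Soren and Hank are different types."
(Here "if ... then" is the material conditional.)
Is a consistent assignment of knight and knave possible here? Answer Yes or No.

Yes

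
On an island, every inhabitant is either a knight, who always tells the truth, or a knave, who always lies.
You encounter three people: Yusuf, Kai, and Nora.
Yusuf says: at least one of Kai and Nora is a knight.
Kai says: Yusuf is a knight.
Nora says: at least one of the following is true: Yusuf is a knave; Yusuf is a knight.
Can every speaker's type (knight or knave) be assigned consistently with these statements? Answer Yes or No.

One consistent assignment: Yusuf=knight, Kai=knight, Nora=knight.

Yes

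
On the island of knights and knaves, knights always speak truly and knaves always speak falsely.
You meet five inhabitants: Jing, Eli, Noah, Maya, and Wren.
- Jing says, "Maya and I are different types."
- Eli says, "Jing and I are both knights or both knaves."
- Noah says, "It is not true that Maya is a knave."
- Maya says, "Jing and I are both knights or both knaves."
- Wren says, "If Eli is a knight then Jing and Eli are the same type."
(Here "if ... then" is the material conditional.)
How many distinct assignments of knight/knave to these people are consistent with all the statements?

2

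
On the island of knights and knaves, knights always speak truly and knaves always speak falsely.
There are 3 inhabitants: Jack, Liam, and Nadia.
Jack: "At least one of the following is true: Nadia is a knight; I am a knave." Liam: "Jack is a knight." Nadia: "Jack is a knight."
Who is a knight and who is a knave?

Knights: Jack, Liam, and Nadia. Knaves: none.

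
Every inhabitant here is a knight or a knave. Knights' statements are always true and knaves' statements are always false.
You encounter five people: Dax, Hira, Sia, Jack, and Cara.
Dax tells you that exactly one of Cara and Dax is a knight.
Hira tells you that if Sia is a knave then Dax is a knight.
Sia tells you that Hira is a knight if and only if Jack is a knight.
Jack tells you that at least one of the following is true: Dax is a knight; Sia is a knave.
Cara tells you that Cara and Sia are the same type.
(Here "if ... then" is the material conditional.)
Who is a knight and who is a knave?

Knights: Dax, Hira, Sia, and Jack. Knaves: Cara.

Dax is a knight, and the claim "exactly one of Cara and Dax is a knight" is indeed true.
Since Hira is a knight, "if Sia is a knave then Dax is a knight" needs to be true, which holds.
Sia is a knight, so "Hira is a knight if and only if Jack is a knight" must be true — and it is.
Since Jack is a knight, "at least one of the following is true: Dax is a knight; Sia is a knave" needs to be true, which holds.
Cara is a knave, and the claim "Cara and Sia are the same type" is indeed False.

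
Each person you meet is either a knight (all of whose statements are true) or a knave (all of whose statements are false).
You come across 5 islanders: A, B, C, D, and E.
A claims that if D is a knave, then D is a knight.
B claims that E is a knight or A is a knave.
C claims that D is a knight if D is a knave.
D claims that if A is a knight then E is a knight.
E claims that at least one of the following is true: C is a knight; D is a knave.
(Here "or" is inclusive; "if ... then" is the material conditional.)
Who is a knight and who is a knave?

Suppose A is a knave. Then A's statement "if D is a knave, then D is a knight" would have to be false. Checking the 16 ways to assign the others, none is consistent with every speaker.
(For instance, with B=knight, C=knight, D=knight, E=knight, A's claim "if D is a knave, then D is a knight" comes out true where it would need to be false.)
So A must be a knight, making "if D is a knave, then D is a knight" true. Taking A=knight, B=knight, C=knight, D=knight, E=knight, each remaining statement checks out:
  B (knight): "E is a knight or A is a knave" — true. ✓
  C (knight): "D is a knight if D is a knave" — true. ✓
  D (knight): "if A is a knight then E is a knight" — true. ✓
  E (knight): "at least one of the following is true: C is a knight; D is a knave" — true. ✓
This is the unique consistent assignment.

A is a knight, B is a knight, C is a knight, D is a knight, and E is a knight.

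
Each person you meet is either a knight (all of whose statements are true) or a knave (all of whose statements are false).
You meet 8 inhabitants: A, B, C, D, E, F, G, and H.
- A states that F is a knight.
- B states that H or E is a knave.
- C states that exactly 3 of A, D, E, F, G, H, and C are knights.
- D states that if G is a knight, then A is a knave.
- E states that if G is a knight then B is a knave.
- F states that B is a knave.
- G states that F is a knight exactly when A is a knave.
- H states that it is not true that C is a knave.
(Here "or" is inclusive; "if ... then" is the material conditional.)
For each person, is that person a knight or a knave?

A (knave): "F is a knight" — false. ✓
B is a knight, so "H or E is a knave" must be True — and it is.
C is a knave, and the claim "exactly 3 of A, D, E, F, G, H, and C are knights" is indeed false.
Since D is a knight, "if G is a knight, then A is a knave" needs to be True, which holds.
E is a knight, and the claim "if G is a knight then B is a knave" is indeed True.
F is a knave, and the claim "B is a knave" is indeed false.
G is a knave, so "F is a knight exactly when A is a knave" must be false — and it is.
Since H is a knave, "it is not true that C is a knave" needs to be false, which holds.

A is a knave, B is a knight, C is a knave, D is a knight, E is a knight, F is a knave, G is a knave, and H is a knave.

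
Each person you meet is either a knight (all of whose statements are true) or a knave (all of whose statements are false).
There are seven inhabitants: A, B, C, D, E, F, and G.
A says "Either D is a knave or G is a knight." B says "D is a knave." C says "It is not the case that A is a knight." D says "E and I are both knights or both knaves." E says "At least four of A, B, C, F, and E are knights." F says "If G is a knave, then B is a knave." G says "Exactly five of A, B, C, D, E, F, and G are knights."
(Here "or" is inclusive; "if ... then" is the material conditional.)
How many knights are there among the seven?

5

The unique consistent assignment is A=knight, B=knight, C=knave, D=knave, E=knight, F=knight, G=knight.
That has 5 knights.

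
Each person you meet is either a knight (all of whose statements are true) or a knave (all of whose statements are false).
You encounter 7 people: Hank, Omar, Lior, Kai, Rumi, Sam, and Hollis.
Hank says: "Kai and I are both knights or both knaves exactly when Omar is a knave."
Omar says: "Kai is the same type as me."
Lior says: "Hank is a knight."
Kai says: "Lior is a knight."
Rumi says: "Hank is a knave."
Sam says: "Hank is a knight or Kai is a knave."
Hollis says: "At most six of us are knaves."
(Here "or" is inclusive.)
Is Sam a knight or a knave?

Sam is a knight.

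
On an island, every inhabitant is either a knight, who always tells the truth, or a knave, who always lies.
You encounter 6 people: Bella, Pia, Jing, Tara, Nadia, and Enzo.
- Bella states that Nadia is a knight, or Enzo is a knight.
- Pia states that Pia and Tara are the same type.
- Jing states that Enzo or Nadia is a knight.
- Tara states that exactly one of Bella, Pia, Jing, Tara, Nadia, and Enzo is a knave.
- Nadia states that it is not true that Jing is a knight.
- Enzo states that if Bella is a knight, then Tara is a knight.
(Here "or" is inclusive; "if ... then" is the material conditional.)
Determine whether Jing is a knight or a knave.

Jing is a knight.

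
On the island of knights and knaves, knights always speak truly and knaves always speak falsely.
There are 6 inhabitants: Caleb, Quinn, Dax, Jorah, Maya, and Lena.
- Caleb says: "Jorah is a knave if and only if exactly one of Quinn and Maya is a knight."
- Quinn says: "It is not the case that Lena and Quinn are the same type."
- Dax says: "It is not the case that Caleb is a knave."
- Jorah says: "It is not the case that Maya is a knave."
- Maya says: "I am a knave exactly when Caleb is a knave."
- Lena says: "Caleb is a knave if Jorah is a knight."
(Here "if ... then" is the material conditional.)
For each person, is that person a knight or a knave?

Caleb is a knight, and the claim "Jorah is a knave if and only if exactly one of Quinn and Maya is a knight" is indeed True.
Quinn is a knight; "it is not the case that Lena and Quinn are the same type" is True, as required.
Dax is a knight, so "it is not the case that Caleb is a knave" must be True — and it is.
As a knight, Jorah's statement "it is not the case that Maya is a knave" should be True; it is.
Maya is a knight, so "I am a knave exactly when Caleb is a knave" must be True — and it is.
Lena is a knave, and the claim "Caleb is a knave if Jorah is a knight" is indeed false.

Knights: Caleb, Quinn, Dax, Jorah, and Maya. Knaves: Lena.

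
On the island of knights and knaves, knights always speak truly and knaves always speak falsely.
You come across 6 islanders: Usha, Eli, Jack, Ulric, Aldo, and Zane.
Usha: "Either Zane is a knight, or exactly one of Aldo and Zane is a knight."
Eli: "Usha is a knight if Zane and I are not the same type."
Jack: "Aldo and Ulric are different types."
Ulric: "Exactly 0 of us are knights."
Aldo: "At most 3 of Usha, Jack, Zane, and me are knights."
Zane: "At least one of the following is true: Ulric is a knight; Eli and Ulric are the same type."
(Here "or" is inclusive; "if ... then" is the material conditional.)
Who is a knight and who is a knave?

Usha is a knight, Eli is a knight, Jack is a knight, Ulric is a knave, Aldo is a knight, and Zane is a knave.

Usha (knight): "either Zane is a knight, or exactly one of Aldo and Zane is a knight" — true. ✓
Eli is a knight, and the claim "Usha is a knight if Zane and I are not the same type" is indeed true.
Jack is a knight, and the claim "Aldo and Ulric are different types" is indeed true.
Ulric is a knave, and the claim "exactly 0 of us are knights" is indeed False.
Aldo (knight): "at most 3 of Usha, Jack, Zane, and me are knights" — true. ✓
Zane is a knave, and the claim "at least one of the following is true: Ulric is a knight; Eli and Ulric are the same type" is indeed False.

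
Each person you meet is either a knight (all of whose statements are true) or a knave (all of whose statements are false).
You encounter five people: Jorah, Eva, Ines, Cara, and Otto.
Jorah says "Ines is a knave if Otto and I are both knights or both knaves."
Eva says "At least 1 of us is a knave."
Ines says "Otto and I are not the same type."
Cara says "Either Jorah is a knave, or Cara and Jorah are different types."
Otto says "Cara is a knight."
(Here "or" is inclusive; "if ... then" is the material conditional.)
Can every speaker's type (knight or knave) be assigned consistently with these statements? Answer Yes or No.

No

Checking all 32 assignments, each has at least one speaker whose statement's truth value contradicts their type.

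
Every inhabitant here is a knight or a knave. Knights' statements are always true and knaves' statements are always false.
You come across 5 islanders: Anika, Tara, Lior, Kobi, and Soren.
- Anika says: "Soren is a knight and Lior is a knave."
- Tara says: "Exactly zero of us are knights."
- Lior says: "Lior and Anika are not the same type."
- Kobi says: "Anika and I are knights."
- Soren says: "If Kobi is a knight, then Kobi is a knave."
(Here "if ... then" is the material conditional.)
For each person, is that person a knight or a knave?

Since Anika is a knave, "Soren is a knight and Lior is a knave" needs to be False, which holds.
Tara is a knave; "exactly zero of us are knights" is False, as required.
Lior is a knight, so "Lior and Anika are not the same type" must be true — and it is.
Kobi (knave): "Anika and I are knights" — False. ✓
Soren is a knight; "if Kobi is a knight, then Kobi is a knave" is true, as required.

Anika is a knave, Tara is a knave, Lior is a knight, Kobi is a knave, and Soren is a knight.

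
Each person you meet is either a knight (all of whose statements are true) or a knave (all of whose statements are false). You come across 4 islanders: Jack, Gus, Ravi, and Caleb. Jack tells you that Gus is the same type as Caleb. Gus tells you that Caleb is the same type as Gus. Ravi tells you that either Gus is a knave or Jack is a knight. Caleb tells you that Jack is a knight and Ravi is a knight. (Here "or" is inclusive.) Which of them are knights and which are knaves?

Jack is a knight, Gus is a knight, Ravi is a knight, and Caleb is a knight.

Jack (knight): "Gus is the same type as Caleb" — True. ✓
Gus (knight): "Caleb is the same type as Gus" — True. ✓
Ravi is a knight, and the claim "either Gus is a knave or Jack is a knight" is indeed True.
Caleb is a knight, so "Jack is a knight and Ravi is a knight" must be True — and it is.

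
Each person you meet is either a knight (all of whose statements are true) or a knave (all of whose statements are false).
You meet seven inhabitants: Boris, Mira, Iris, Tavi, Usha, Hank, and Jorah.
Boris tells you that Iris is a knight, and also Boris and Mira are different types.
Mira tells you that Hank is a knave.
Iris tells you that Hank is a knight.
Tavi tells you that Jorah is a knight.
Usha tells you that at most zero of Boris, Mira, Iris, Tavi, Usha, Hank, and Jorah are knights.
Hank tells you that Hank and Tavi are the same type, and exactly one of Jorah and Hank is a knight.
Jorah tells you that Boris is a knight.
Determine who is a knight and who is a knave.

Knights: Mira. Knaves: Boris, Iris, Tavi, Usha, Hank, and Jorah.

Boris is a knave; "Iris is a knight, and also Boris and Mira are different types" is False, as required.
Since Mira is a knight, "Hank is a knave" needs to be True, which holds.
Iris is a knave, so "Hank is a knight" must be False — and it is.
Tavi (knave): "Jorah is a knight" — False. ✓
Since Usha is a knave, "at most zero of Boris, Mira, Iris, Tavi, Usha, Hank, and Jorah are knights" needs to be False, which holds.
Hank (knave): "Hank and Tavi are the same type, and exactly one of Jorah and Hank is a knight" — False. ✓
Jorah is a knave; "Boris is a knight" is False, as required.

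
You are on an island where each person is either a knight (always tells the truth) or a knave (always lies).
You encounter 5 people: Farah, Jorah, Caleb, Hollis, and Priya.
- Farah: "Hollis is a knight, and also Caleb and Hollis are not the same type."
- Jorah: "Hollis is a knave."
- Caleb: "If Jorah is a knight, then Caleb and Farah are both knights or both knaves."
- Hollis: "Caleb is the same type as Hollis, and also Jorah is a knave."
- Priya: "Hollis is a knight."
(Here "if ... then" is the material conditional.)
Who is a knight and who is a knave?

Farah is a knave, Jorah is a knave, Caleb is a knight, Hollis is a knight, and Priya is a knight.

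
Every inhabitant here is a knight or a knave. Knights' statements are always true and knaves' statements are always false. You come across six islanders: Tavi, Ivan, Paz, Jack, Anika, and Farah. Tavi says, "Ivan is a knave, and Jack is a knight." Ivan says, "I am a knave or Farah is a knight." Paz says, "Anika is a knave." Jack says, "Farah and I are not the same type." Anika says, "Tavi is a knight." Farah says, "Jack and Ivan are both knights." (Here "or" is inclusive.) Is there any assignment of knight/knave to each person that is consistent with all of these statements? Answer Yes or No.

Checking all 64 assignments, each has at least one speaker whose statement's truth value contradicts their type.

No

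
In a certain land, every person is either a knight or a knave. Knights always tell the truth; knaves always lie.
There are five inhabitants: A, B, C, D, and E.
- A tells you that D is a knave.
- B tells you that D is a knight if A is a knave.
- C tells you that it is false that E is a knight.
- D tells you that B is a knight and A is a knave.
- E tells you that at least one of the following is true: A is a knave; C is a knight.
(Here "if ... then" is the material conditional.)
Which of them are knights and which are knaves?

Since A is a knave, "D is a knave" needs to be false, which holds.
Since B is a knight, "D is a knight if A is a knave" needs to be True, which holds.
C is a knave; "it is false that E is a knight" is false, as required.
D (knight): "B is a knight and A is a knave" — True. ✓
E (knight): "at least one of the following is true: A is a knave; C is a knight" — True. ✓

A is a knave, B is a knight, C is a knave, D is a knight, and E is a knight.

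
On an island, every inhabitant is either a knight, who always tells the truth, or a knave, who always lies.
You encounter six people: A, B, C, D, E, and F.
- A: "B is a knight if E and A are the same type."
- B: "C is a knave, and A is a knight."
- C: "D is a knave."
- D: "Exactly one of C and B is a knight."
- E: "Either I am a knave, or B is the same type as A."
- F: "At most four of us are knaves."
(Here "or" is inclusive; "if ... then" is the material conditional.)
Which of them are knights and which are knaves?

As a knight, A's statement "B is a knight if E and A are the same type" should be true; it is.
B (knight): "C is a knave, and A is a knight" — true. ✓
C is a knave, and the claim "D is a knave" is indeed False.
As a knight, D's statement "exactly one of C and B is a knight" should be true; it is.
E is a knight, so "either I am a knave, or B is the same type as A" must be true — and it is.
F (knight): "at most four of us are knaves" — true. ✓

A is a knight, B is a knight, C is a knave, D is a knight, E is a knight, and F is a knight.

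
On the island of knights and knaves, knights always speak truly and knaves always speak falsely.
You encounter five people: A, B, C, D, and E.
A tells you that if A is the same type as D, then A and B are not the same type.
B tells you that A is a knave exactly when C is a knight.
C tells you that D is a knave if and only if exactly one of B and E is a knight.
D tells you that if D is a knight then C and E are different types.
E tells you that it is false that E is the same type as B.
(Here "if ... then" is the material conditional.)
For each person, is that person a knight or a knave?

A is a knight; "if A is the same type as D, then A and B are not the same type" is True, as required.
Since B is a knave, "A is a knave exactly when C is a knight" needs to be false, which holds.
C is a knight; "D is a knave if and only if exactly one of B and E is a knight" is True, as required.
Since D is a knight, "if D is a knight then C and E are different types" needs to be True, which holds.
E is a knave, so "it is false that E is the same type as B" must be false — and it is.

A is a knight, B is a knave, C is a knight, D is a knight, and E is a knave.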